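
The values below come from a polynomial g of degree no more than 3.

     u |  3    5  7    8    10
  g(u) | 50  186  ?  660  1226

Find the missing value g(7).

The 4 known points determine the degree-3 polynomial uniquely.
Write g(u) = au^3 + bu^2 + cu + d. Substituting each data point gives a linear system:
  27a + 9b + 3c + d = 50
  125a + 25b + 5c + d = 186
  512a + 64b + 8c + d = 660
  1000a + 100b + 10c + d = 1226
Solving the system yields a = 1, b = 2, c = 3, d = -4.
So g(u) = u³ + 2u² + 3u - 4.
Then g(7) = 458.

458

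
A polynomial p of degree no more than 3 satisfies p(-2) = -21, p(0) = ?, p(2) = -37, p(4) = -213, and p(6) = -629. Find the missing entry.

-5

On equispaced nodes a degree-3 polynomial has vanishing fourth forward difference, so
  p(-2) - 4·p(0) + 6·p(2) - 4·p(4) + p(6) = 0.
Substituting the known values and solving for p(0):
  -4·p(0) = 20
  p(0) = -5.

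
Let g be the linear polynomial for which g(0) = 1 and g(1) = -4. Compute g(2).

Using the Lagrange interpolation formula with nodes 0, 1:
  L_0(t) = (t - 1) / -1
  L_1(t) = t / 1
Then g(t) = 1·L_0(t) - 4·L_1(t).
Expanding and collecting terms gives g(t) = -5t + 1.
Evaluating at t = 2: g(2) = -9.

-9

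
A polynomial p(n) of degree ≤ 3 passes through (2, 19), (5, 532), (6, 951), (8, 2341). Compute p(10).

Using the Lagrange interpolation formula with nodes 2, 5, 6, 8:
  L_0(n) = (n - 5)(n - 6)(n - 8) / -72
  L_1(n) = (n - 2)(n - 6)(n - 8) / 9
  L_2(n) = (n - 2)(n - 5)(n - 8) / -8
  L_3(n) = (n - 2)(n - 5)(n - 6) / 36
Then p(n) = 19·L_0(n) + 532·L_1(n) + 951·L_2(n) + 2341·L_3(n).
Expanding and collecting terms gives p(n) = 5n^3 - 3n^2 - 3n - 3.
Evaluating at n = 10: p(10) = 4667.

4667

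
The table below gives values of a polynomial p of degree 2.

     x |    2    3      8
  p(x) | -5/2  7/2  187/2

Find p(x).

p(x) = 2x^2 - 4x - 5/2

Write p(x) = ax^2 + bx + c. Substituting each data point gives a linear system:
  4a + 2b + c = -5/2
  9a + 3b + c = 7/2
  64a + 8b + c = 187/2
Solving the system yields a = 2, b = -4, c = -5/2.
So p(x) = 2x² - 4x - 5/2.
Check: p(2) = -5/2. ✓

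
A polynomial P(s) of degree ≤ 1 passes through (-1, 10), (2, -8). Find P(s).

P(s) = -6s + 4

Using the Lagrange interpolation formula with nodes -1, 2:
  L_0(s) = (s - 2) / -3
  L_1(s) = (s + 1) / 3
Then P(s) = 10·L_0(s) - 8·L_1(s).
Expanding and collecting terms gives P(s) = -6s + 4.
Check: P(2) = -8. ✓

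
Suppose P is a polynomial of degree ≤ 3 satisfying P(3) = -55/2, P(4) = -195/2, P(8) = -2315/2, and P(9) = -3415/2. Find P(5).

-455/2

Using the Lagrange interpolation formula with nodes 3, 4, 8, 9:
  L_0(n) = (n - 4)(n - 8)(n - 9) / -30
  L_1(n) = (n - 3)(n - 8)(n - 9) / 20
  L_2(n) = (n - 3)(n - 4)(n - 9) / -20
  L_3(n) = (n - 3)(n - 4)(n - 8) / 30
Then P(n) = -55/2·L_0(n) - 195/2·L_1(n) - 2315/2·L_2(n) - 3415/2·L_3(n).
Expanding and collecting terms gives P(n) = -3n³ + 6n² - n + 5/2.
Evaluating at n = 5: P(5) = -455/2.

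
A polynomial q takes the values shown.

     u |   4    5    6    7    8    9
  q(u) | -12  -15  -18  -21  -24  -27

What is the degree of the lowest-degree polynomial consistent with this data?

1

Forward differences of the values at u = 4, 5, 6, 7, 8, 9:
  q  : -12  -15  -18  -21  -24  -27
  Δ  : -3  -3  -3  -3  -3
  Δ^2: 0  0  0  0
  Δ^3: 0  0  0
  Δ^4: 0  0
  Δ^5: 0
The first differences are constant (-3) and nonzero, while all higher differences vanish, so the minimal degree is 1.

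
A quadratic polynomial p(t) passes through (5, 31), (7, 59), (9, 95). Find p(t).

p(t) = t^2 + 2t - 4

Write p(t) = at^2 + bt + c. Substituting each data point gives a linear system:
  25a + 5b + c = 31
  49a + 7b + c = 59
  81a + 9b + c = 95
Solving the system yields a = 1, b = 2, c = -4.
So p(t) = t^2 + 2t - 4.
Check: p(7) = 59. ✓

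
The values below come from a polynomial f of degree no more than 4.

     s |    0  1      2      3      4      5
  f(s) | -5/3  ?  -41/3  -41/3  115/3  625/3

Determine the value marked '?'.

-11/3

On equispaced nodes a degree-4 polynomial has vanishing fifth forward difference, so
  - f(0) + 5·f(1) - 10·f(2) + 10·f(3) - 5·f(4) + f(5) = 0.
Substituting the known values and solving for f(1):
  5·f(1) = -55/3
  f(1) = -11/3.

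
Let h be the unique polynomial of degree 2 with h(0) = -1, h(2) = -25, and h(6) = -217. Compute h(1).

-7

Write h(t) = at^2 + bt + c. Substituting each data point gives a linear system:
  c = -1
  4a + 2b + c = -25
  36a + 6b + c = -217
Solving the system yields a = -6, b = 0, c = -1.
So h(t) = -6t^2 - 1.
Then h(1) = -7.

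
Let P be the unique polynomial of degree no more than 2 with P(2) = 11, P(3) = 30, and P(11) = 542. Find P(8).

Using the Lagrange interpolation formula with nodes 2, 3, 11:
  L_0(u) = (u - 3)(u - 11) / 9
  L_1(u) = (u - 2)(u - 11) / -8
  L_2(u) = (u - 2)(u - 3) / 72
Then P(u) = 11·L_0(u) + 30·L_1(u) + 542·L_2(u).
Expanding and collecting terms gives P(u) = 5u^2 - 6u + 3.
Evaluating at u = 8: P(8) = 275.

275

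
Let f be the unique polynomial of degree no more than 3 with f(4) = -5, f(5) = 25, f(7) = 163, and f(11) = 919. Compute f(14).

2095

Write f(x) = ax^3 + bx^2 + cx + d. Substituting each data point gives a linear system:
  64a + 16b + 4c + d = -5
  125a + 25b + 5c + d = 25
  343a + 49b + 7c + d = 163
  1331a + 121b + 11c + d = 919
Solving the system yields a = 1, b = -3, c = -4, d = -5.
So f(x) = x³ - 3x² - 4x - 5.
Then f(14) = 2095.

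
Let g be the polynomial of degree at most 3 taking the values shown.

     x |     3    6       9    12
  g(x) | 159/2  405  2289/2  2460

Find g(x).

Using the Lagrange interpolation formula with nodes 3, 6, 9, 12:
  L_0(x) = (x - 6)(x - 9)(x - 12) / -162
  L_1(x) = (x - 3)(x - 9)(x - 12) / 54
  L_2(x) = (x - 3)(x - 6)(x - 12) / -54
  L_3(x) = (x - 3)(x - 6)(x - 9) / 162
Then g(x) = 159/2·L_0(x) + 405·L_1(x) + 2289/2·L_2(x) + 2460·L_3(x).
Expanding and collecting terms gives g(x) = x^3 + 5x^2 + (1/2)x + 6.
Check: g(3) = 159/2. ✓

g(x) = x^3 + 5x^2 + (1/2)x + 6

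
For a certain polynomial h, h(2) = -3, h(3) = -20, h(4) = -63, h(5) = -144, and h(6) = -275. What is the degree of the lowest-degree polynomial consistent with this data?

3

Forward differences of the values at x = 2, 3, 4, 5, 6:
  h  : -3  -20  -63  -144  -275
  Δ  : -17  -43  -81  -131
  Δ^2: -26  -38  -50
  Δ^3: -12  -12
  Δ^4: 0
The third differences are constant (-12) and nonzero, while all higher differences vanish, so the minimal degree is 3.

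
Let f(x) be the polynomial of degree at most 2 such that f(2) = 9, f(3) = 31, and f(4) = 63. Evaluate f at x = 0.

-5

Using the Lagrange interpolation formula with nodes 2, 3, 4:
  L_0(x) = (x - 3)(x - 4) / 2
  L_1(x) = (x - 2)(x - 4) / -1
  L_2(x) = (x - 2)(x - 3) / 2
Then f(x) = 9·L_0(x) + 31·L_1(x) + 63·L_2(x).
Expanding and collecting terms gives f(x) = 5x^2 - 3x - 5.
Evaluating at x = 0: f(0) = -5.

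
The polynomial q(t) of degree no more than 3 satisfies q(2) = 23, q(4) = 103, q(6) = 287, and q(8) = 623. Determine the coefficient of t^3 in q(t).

Write q(t) = at^3 + bt^2 + ct + d. Substituting each data point gives a linear system:
  8a + 4b + 2c + d = 23
  64a + 16b + 4c + d = 103
  216a + 36b + 6c + d = 287
  512a + 64b + 8c + d = 623
Solving the system yields a = 1, b = 1, c = 6, d = -1.
So q(t) = t^3 + t^2 + 6t - 1.
The leading coefficient is 1.

1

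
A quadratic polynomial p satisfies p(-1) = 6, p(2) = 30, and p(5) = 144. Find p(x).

p(x) = 5x^2 + 3x + 4

Using the Lagrange interpolation formula with nodes -1, 2, 5:
  L_0(x) = (x - 2)(x - 5) / 18
  L_1(x) = (x + 1)(x - 5) / -9
  L_2(x) = (x + 1)(x - 2) / 18
Then p(x) = 6·L_0(x) + 30·L_1(x) + 144·L_2(x).
Expanding and collecting terms gives p(x) = 5x^2 + 3x + 4.
Check: p(2) = 30. ✓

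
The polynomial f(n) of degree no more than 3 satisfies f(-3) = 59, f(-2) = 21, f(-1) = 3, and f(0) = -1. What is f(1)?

Forward differences of the values at n = -3, -2, -1, 0:
  f  : 59  21  3  -1
  Δ  : -38  -18  -4
  Δ^2: 20  14
  Δ^3: -6
The third differences are constant, confirming degree 3.
Interpolating (Newton forward form) and evaluating at n = 1 gives f(1) = 3.

3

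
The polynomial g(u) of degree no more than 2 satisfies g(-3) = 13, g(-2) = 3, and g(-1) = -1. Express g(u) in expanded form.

g(u) = 3u^2 + 5u + 1

Using the Lagrange interpolation formula with nodes -3, -2, -1:
  L_0(u) = (u + 2)(u + 1) / 2
  L_1(u) = (u + 3)(u + 1) / -1
  L_2(u) = (u + 3)(u + 2) / 2
Then g(u) = 13·L_0(u) + 3·L_1(u) - 1·L_2(u).
Expanding and collecting terms gives g(u) = 3u² + 5u + 1.
Check: g(-3) = 13. ✓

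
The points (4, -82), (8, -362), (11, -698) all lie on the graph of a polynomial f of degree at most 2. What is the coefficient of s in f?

2

Write f(s) = as^2 + bs + c. Substituting each data point gives a linear system:
  16a + 4b + c = -82
  64a + 8b + c = -362
  121a + 11b + c = -698
Solving the system yields a = -6, b = 2, c = 6.
So f(s) = -6s^2 + 2s + 6.
The coefficient of s is 2.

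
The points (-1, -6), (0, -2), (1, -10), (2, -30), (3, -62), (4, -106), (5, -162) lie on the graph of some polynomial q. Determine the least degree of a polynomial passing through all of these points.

Forward differences of the values at s = -1, 0, 1, 2, 3, 4, 5:
  q  : -6  -2  -10  -30  -62  -106  -162
  Δ  : 4  -8  -20  -32  -44  -56
  Δ^2: -12  -12  -12  -12  -12
  Δ^3: 0  0  0  0
  Δ^4: 0  0  0
  Δ^5: 0  0
  Δ^6: 0
The second differences are constant (-12) and nonzero, while all higher differences vanish, so the minimal degree is 2.

2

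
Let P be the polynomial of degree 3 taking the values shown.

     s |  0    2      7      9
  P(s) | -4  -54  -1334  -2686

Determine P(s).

Write P(s) = as^3 + bs^2 + cs + d. Substituting each data point gives a linear system:
  d = -4
  8a + 4b + 2c + d = -54
  343a + 49b + 7c + d = -1334
  729a + 81b + 9c + d = -2686
Solving the system yields a = -3, b = -6, c = -1, d = -4.
So P(s) = -3s^3 - 6s^2 - s - 4.
Check: P(7) = -1334. ✓

P(s) = -3s^3 - 6s^2 - s - 4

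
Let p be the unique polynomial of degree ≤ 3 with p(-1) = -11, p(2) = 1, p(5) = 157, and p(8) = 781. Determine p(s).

Write p(s) = as^3 + bs^2 + cs + d. Substituting each data point gives a linear system:
  -a + b - c + d = -11
  8a + 4b + 2c + d = 1
  125a + 25b + 5c + d = 157
  512a + 64b + 8c + d = 781
Solving the system yields a = 2, b = -4, c = 2, d = -3.
So p(s) = 2s³ - 4s² + 2s - 3.
Check: p(-1) = -11. ✓

p(s) = 2s^3 - 4s^2 + 2s - 3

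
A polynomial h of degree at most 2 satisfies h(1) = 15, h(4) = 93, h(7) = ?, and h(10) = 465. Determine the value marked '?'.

243

On equispaced nodes a degree-2 polynomial has vanishing third forward difference, so
  - h(1) + 3·h(4) - 3·h(7) + h(10) = 0.
Substituting the known values and solving for h(7):
  -3·h(7) = -729
  h(7) = 243.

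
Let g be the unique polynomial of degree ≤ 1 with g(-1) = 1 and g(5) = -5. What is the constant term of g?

Write g(s) = as + b. Substituting each data point gives a linear system:
  -a + b = 1
  5a + b = -5
Solving the system yields a = -1, b = 0.
So g(s) = -s.
The constant term is 0.

0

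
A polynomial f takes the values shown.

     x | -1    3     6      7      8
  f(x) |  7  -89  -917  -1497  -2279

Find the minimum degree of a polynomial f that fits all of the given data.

3

Divided differences on the nodes -1, 3, 6, 7, 8:
  order 0: 7  -89  -917  -1497  -2279
  order 1: -24  -276  -580  -782
  order 2: -36  -76  -101
  order 3: -5  -5
  order 4: 0
The order-3 divided differences are all -5 (nonzero) and every higher order vanishes, so the data lies on a polynomial of degree exactly 3.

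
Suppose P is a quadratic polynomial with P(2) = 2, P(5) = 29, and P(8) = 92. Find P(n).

Using the Lagrange interpolation formula with nodes 2, 5, 8:
  L_0(n) = (n - 5)(n - 8) / 18
  L_1(n) = (n - 2)(n - 8) / -9
  L_2(n) = (n - 2)(n - 5) / 18
Then P(n) = 2·L_0(n) + 29·L_1(n) + 92·L_2(n).
Expanding and collecting terms gives P(n) = 2n² - 5n + 4.
Check: P(2) = 2. ✓

P(n) = 2n^2 - 5n + 4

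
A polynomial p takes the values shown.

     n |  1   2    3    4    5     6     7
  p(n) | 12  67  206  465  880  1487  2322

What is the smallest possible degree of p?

Forward differences of the values at n = 1, 2, 3, 4, 5, 6, 7:
  p  : 12  67  206  465  880  1487  2322
  Δ  : 55  139  259  415  607  835
  Δ^2: 84  120  156  192  228
  Δ^3: 36  36  36  36
  Δ^4: 0  0  0
  Δ^5: 0  0
  Δ^6: 0
The third differences are constant (36) and nonzero, while all higher differences vanish, so the minimal degree is 3.

3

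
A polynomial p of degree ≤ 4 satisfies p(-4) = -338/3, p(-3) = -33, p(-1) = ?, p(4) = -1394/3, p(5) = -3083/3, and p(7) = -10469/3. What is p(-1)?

-29/3

The 5 known points determine the degree-4 polynomial uniquely.
Write p(s) = as^4 + bs^3 + cs^2 + ds + e. Substituting each data point gives a linear system:
  256a - 64b + 16c - 4d + e = -338/3
  81a - 27b + 9c - 3d + e = -33
  256a + 64b + 16c + 4d + e = -1394/3
  625a + 125b + 25c + 5d + e = -3083/3
  2401a + 343b + 49c + 7d + e = -10469/3
Solving the system yields a = -1, b = -3, c = -5/3, d = 4, e = -6.
So p(s) = -s⁴ - 3s³ - (5/3)s² + 4s - 6.
Then p(-1) = -29/3.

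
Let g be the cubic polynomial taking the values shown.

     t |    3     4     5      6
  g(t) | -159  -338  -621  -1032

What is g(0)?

Forward differences of the values at t = 3, 4, 5, 6:
  g  : -159  -338  -621  -1032
  Δ  : -179  -283  -411
  Δ^2: -104  -128
  Δ^3: -24
The third differences are constant, confirming degree 3.
Interpolating (Newton forward form) and evaluating at t = 0 gives g(0) = -6.

-6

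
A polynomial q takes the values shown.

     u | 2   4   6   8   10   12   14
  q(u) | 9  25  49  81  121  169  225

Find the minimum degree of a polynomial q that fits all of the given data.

2

Forward differences of the values at u = 2, 4, 6, 8, 10, 12, 14:
  q  : 9  25  49  81  121  169  225
  Δ  : 16  24  32  40  48  56
  Δ^2: 8  8  8  8  8
  Δ^3: 0  0  0  0
  Δ^4: 0  0  0
  Δ^5: 0  0
  Δ^6: 0
The second differences are constant (8) and nonzero, while all higher differences vanish, so the minimal degree is 2.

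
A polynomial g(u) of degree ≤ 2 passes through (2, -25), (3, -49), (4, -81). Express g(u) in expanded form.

g(u) = -4u^2 - 4u - 1

Write g(u) = au^2 + bu + c. Substituting each data point gives a linear system:
  4a + 2b + c = -25
  9a + 3b + c = -49
  16a + 4b + c = -81
Solving the system yields a = -4, b = -4, c = -1.
So g(u) = -4u^2 - 4u - 1.
Check: g(4) = -81. ✓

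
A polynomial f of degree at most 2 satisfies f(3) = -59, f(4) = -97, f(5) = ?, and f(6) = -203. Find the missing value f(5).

On equispaced nodes a degree-2 polynomial has vanishing third forward difference, so
  - f(3) + 3·f(4) - 3·f(5) + f(6) = 0.
Substituting the known values and solving for f(5):
  -3·f(5) = 435
  f(5) = -145.

-145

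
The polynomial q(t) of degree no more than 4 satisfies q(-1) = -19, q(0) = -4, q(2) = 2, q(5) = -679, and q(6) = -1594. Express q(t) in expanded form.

Write q(t) = at^4 + bt^3 + ct^2 + dt + e. Substituting each data point gives a linear system:
  a - b + c - d + e = -19
  e = -4
  16a + 8b + 4c + 2d + e = 2
  625a + 125b + 25c + 5d + e = -679
  1296a + 216b + 36c + 6d + e = -1594
Solving the system yields a = -2, b = 5, c = -3, d = 5, e = -4.
So q(t) = -2t⁴ + 5t³ - 3t² + 5t - 4.
Check: q(6) = -1594. ✓

q(t) = -2t^4 + 5t^3 - 3t^2 + 5t - 4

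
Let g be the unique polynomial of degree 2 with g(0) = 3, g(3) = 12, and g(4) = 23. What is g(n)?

g(n) = 2n^2 - 3n + 3

Write g(n) = an^2 + bn + c. Substituting each data point gives a linear system:
  c = 3
  9a + 3b + c = 12
  16a + 4b + c = 23
Solving the system yields a = 2, b = -3, c = 3.
So g(n) = 2n^2 - 3n + 3.
Check: g(4) = 23. ✓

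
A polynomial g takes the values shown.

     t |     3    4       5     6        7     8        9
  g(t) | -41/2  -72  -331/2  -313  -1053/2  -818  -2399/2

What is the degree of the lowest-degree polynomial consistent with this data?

Forward differences of the values at t = 3, 4, 5, 6, 7, 8, 9:
  g  : -41/2  -72  -331/2  -313  -1053/2  -818  -2399/2
  Δ  : -103/2  -187/2  -295/2  -427/2  -583/2  -763/2
  Δ^2: -42  -54  -66  -78  -90
  Δ^3: -12  -12  -12  -12
  Δ^4: 0  0  0
  Δ^5: 0  0
  Δ^6: 0
The third differences are constant (-12) and nonzero, while all higher differences vanish, so the minimal degree is 3.

3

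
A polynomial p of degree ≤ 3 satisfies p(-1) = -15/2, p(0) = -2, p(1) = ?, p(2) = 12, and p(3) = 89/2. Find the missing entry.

1/2

On equispaced nodes a degree-3 polynomial has vanishing fourth forward difference, so
  p(-1) - 4·p(0) + 6·p(1) - 4·p(2) + p(3) = 0.
Substituting the known values and solving for p(1):
  6·p(1) = 3
  p(1) = 1/2.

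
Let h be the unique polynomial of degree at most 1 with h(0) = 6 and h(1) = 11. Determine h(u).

h(u) = 5u + 6

Using the Lagrange interpolation formula with nodes 0, 1:
  L_0(u) = (u - 1) / -1
  L_1(u) = u / 1
Then h(u) = 6·L_0(u) + 11·L_1(u).
Expanding and collecting terms gives h(u) = 5u + 6.
Check: h(0) = 6. ✓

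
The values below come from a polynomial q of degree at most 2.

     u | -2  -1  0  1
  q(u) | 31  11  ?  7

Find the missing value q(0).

The 3 known points determine the degree-2 polynomial uniquely.
Write q(u) = au^2 + bu + c. Substituting each data point gives a linear system:
  4a - 2b + c = 31
  a - b + c = 11
  a + b + c = 7
Solving the system yields a = 6, b = -2, c = 3.
So q(u) = 6u^2 - 2u + 3.
Then q(0) = 3.

3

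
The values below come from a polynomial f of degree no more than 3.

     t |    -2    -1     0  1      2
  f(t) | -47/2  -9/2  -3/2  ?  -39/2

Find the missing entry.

The 4 known points determine the degree-3 polynomial uniquely.
Write f(t) = at^3 + bt^2 + ct + d. Substituting each data point gives a linear system:
  -8a + 4b - 2c + d = -47/2
  -a + b - c + d = -9/2
  d = -3/2
  8a + 4b + 2c + d = -39/2
Solving the system yields a = 1, b = -5, c = -3, d = -3/2.
So f(t) = t^3 - 5t^2 - 3t - 3/2.
Then f(1) = -17/2.

-17/2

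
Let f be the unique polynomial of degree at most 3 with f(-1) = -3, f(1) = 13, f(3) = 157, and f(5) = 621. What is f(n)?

Write f(n) = an^3 + bn^2 + cn + d. Substituting each data point gives a linear system:
  -a + b - c + d = -3
  a + b + c + d = 13
  27a + 9b + 3c + d = 157
  125a + 25b + 5c + d = 621
Solving the system yields a = 4, b = 4, c = 4, d = 1.
So f(n) = 4n^3 + 4n^2 + 4n + 1.
Check: f(1) = 13. ✓

f(n) = 4n^3 + 4n^2 + 4n + 1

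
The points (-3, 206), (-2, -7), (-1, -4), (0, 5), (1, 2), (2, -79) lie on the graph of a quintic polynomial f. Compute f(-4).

Forward differences of the values at n = -3, -2, -1, 0, 1, 2:
  f  : 206  -7  -4  5  2  -79
  Δ  : -213  3  9  -3  -81
  Δ^2: 216  6  -12  -78
  Δ^3: -210  -18  -66
  Δ^4: 192  -48
  Δ^5: -240
The fifth differences are constant, confirming degree 5.
Interpolating (Newton forward form) and evaluating at n = -4 gives f(-4) = 1277.

1277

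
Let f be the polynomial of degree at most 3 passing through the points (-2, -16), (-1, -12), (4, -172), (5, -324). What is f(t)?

Write f(t) = at^3 + bt^2 + ct + d. Substituting each data point gives a linear system:
  -8a + 4b - 2c + d = -16
  -a + b - c + d = -12
  64a + 16b + 4c + d = -172
  125a + 25b + 5c + d = -324
Solving the system yields a = -2, b = -4, c = 6, d = -4.
So f(t) = -2t^3 - 4t^2 + 6t - 4.
Check: f(5) = -324. ✓

f(t) = -2t^3 - 4t^2 + 6t - 4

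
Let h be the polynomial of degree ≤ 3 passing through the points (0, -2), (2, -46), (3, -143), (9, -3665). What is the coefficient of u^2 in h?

0

Write h(u) = au^3 + bu^2 + cu + d. Substituting each data point gives a linear system:
  d = -2
  8a + 4b + 2c + d = -46
  27a + 9b + 3c + d = -143
  729a + 81b + 9c + d = -3665
Solving the system yields a = -5, b = 0, c = -2, d = -2.
So h(u) = -5u³ - 2u - 2.
The coefficient of u^2 is 0.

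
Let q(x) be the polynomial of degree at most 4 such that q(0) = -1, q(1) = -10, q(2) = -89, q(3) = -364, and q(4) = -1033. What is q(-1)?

-8

Write q(x) = ax^4 + bx^3 + cx^2 + dx + e. Substituting each data point gives a linear system:
  e = -1
  a + b + c + d + e = -10
  16a + 8b + 4c + 2d + e = -89
  81a + 27b + 9c + 3d + e = -364
  256a + 64b + 16c + 4d + e = -1033
Solving the system yields a = -3, b = -3, c = -5, d = 2, e = -1.
So q(x) = -3x^4 - 3x^3 - 5x^2 + 2x - 1.
Then q(-1) = -8.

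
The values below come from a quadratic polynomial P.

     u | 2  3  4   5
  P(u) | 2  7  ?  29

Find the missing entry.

The 3 known points determine the degree-2 polynomial uniquely.
Write P(u) = au^2 + bu + c. Substituting each data point gives a linear system:
  4a + 2b + c = 2
  9a + 3b + c = 7
  25a + 5b + c = 29
Solving the system yields a = 2, b = -5, c = 4.
So P(u) = 2u² - 5u + 4.
Then P(4) = 16.

16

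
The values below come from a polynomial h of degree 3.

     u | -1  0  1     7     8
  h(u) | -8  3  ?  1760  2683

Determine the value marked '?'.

The 4 known points determine the degree-3 polynomial uniquely.
Write h(u) = au^3 + bu^2 + cu + d. Substituting each data point gives a linear system:
  -a + b - c + d = -8
  d = 3
  343a + 49b + 7c + d = 1760
  512a + 64b + 8c + d = 2683
Solving the system yields a = 6, b = -6, c = -1, d = 3.
So h(u) = 6u^3 - 6u^2 - u + 3.
Then h(1) = 2.

2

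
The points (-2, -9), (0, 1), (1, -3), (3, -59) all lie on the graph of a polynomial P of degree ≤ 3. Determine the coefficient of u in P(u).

Write P(u) = au^3 + bu^2 + cu + d. Substituting each data point gives a linear system:
  -8a + 4b - 2c + d = -9
  d = 1
  a + b + c + d = -3
  27a + 9b + 3c + d = -59
Solving the system yields a = -1, b = -4, c = 1, d = 1.
So P(u) = -u^3 - 4u^2 + u + 1.
The coefficient of u is 1.

1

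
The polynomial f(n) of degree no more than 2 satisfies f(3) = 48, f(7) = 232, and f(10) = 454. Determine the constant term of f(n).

Write f(n) = an^2 + bn + c. Substituting each data point gives a linear system:
  9a + 3b + c = 48
  49a + 7b + c = 232
  100a + 10b + c = 454
Solving the system yields a = 4, b = 6, c = -6.
So f(n) = 4n² + 6n - 6.
The constant term is -6.

-6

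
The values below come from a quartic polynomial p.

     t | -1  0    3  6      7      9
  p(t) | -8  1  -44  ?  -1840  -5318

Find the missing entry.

The 5 known points determine the degree-4 polynomial uniquely.
Write p(t) = at^4 + bt^3 + ct^2 + dt + e. Substituting each data point gives a linear system:
  a - b + c - d + e = -8
  e = 1
  81a + 27b + 9c + 3d + e = -44
  2401a + 343b + 49c + 7d + e = -1840
  6561a + 729b + 81c + 9d + e = -5318
Solving the system yields a = -1, b = 2, c = -3, d = 3, e = 1.
So p(t) = -t⁴ + 2t³ - 3t² + 3t + 1.
Then p(6) = -953.

-953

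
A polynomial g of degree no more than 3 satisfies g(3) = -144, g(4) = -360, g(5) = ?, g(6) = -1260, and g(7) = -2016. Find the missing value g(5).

-720

On equispaced nodes a degree-3 polynomial has vanishing fourth forward difference, so
  g(3) - 4·g(4) + 6·g(5) - 4·g(6) + g(7) = 0.
Substituting the known values and solving for g(5):
  6·g(5) = -4320
  g(5) = -720.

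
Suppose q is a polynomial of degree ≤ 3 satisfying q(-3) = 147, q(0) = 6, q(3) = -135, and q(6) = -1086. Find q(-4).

334

Forward differences of the values at s = -3, 0, 3, 6:
  q  : 147  6  -135  -1086
  Δ  : -141  -141  -951
  Δ^2: 0  -810
  Δ^3: -810
The third differences are constant, confirming degree 3.
Interpolating (Newton forward form) and evaluating at s = -4 gives q(-4) = 334.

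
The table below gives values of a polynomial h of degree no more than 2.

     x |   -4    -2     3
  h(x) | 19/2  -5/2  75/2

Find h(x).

Write h(x) = ax^2 + bx + c. Substituting each data point gives a linear system:
  16a - 4b + c = 19/2
  4a - 2b + c = -5/2
  9a + 3b + c = 75/2
Solving the system yields a = 2, b = 6, c = 3/2.
So h(x) = 2x^2 + 6x + 3/2.
Check: h(3) = 75/2. ✓

h(x) = 2x^2 + 6x + 3/2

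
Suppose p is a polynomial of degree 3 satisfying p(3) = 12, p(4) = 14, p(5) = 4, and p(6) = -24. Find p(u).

p(u) = -u^3 + 6u^2 - 3u - 6

Write p(u) = au^3 + bu^2 + cu + d. Substituting each data point gives a linear system:
  27a + 9b + 3c + d = 12
  64a + 16b + 4c + d = 14
  125a + 25b + 5c + d = 4
  216a + 36b + 6c + d = -24
Solving the system yields a = -1, b = 6, c = -3, d = -6.
So p(u) = -u^3 + 6u^2 - 3u - 6.
Check: p(4) = 14. ✓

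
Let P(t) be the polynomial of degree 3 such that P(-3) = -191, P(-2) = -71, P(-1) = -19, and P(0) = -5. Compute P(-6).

-1259

Forward differences of the values at t = -3, -2, -1, 0:
  P  : -191  -71  -19  -5
  Δ  : 120  52  14
  Δ^2: -68  -38
  Δ^3: 30
The third differences are constant, confirming degree 3.
Interpolating (Newton forward form) and evaluating at t = -6 gives P(-6) = -1259.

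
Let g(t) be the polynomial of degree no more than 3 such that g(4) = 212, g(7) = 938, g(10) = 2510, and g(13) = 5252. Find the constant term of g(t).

Write g(t) = at^3 + bt^2 + ct + d. Substituting each data point gives a linear system:
  64a + 16b + 4c + d = 212
  343a + 49b + 7c + d = 938
  1000a + 100b + 10c + d = 2510
  2197a + 169b + 13c + d = 5252
Solving the system yields a = 2, b = 5, c = 1, d = 0.
So g(t) = 2t^3 + 5t^2 + t.
The constant term is 0.

0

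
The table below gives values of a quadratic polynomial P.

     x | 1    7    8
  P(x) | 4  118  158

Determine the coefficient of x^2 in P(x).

3

Write P(x) = ax^2 + bx + c. Substituting each data point gives a linear system:
  a + b + c = 4
  49a + 7b + c = 118
  64a + 8b + c = 158
Solving the system yields a = 3, b = -5, c = 6.
So P(x) = 3x^2 - 5x + 6.
The leading coefficient is 3.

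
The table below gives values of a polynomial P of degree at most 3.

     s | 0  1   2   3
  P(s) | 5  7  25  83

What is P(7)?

Forward differences of the values at s = 0, 1, 2, 3:
  P  : 5  7  25  83
  Δ  : 2  18  58
  Δ^2: 16  40
  Δ^3: 24
The third differences are constant, confirming degree 3.
Interpolating (Newton forward form) and evaluating at s = 7 gives P(7) = 1195.

1195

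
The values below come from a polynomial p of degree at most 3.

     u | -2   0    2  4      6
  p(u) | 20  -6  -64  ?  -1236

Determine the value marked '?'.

The 4 known points determine the degree-3 polynomial uniquely.
Write p(u) = au^3 + bu^2 + cu + d. Substituting each data point gives a linear system:
  -8a + 4b - 2c + d = 20
  d = -6
  8a + 4b + 2c + d = -64
  216a + 36b + 6c + d = -1236
Solving the system yields a = -5, b = -4, c = -1, d = -6.
So p(u) = -5u³ - 4u² - u - 6.
Then p(4) = -394.

-394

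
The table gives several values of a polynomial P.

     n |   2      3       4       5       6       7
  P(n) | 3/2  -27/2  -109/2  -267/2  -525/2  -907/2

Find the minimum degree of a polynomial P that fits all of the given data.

3

Forward differences of the values at n = 2, 3, 4, 5, 6, 7:
  P  : 3/2  -27/2  -109/2  -267/2  -525/2  -907/2
  Δ  : -15  -41  -79  -129  -191
  Δ^2: -26  -38  -50  -62
  Δ^3: -12  -12  -12
  Δ^4: 0  0
  Δ^5: 0
The third differences are constant (-12) and nonzero, while all higher differences vanish, so the minimal degree is 3.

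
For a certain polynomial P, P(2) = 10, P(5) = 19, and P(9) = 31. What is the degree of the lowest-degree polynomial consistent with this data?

1

Divided differences on the nodes 2, 5, 9:
  order 0: 10  19  31
  order 1: 3  3
  order 2: 0
The order-1 divided differences are all 3 (nonzero) and every higher order vanishes, so the data lies on a polynomial of degree exactly 1.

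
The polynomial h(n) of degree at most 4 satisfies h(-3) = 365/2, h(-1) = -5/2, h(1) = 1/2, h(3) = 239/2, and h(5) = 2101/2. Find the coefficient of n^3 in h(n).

Write h(n) = an^4 + bn^3 + cn^2 + dn + e. Substituting each data point gives a linear system:
  81a - 27b + 9c - 3d + e = 365/2
  a - b + c - d + e = -5/2
  a + b + c + d + e = 1/2
  81a + 27b + 9c + 3d + e = 239/2
  625a + 125b + 25c + 5d + e = 2101/2
Solving the system yields a = 2, b = -3/2, c = -1, d = 3, e = -2.
So h(n) = 2n⁴ - (3/2)n³ - n² + 3n - 2.
The coefficient of n^3 is -3/2.

-3/2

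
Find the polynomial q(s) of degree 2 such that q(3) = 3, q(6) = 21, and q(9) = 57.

q(s) = s^2 - 3s + 3

Write q(s) = as^2 + bs + c. Substituting each data point gives a linear system:
  9a + 3b + c = 3
  36a + 6b + c = 21
  81a + 9b + c = 57
Solving the system yields a = 1, b = -3, c = 3.
So q(s) = s² - 3s + 3.
Check: q(3) = 3. ✓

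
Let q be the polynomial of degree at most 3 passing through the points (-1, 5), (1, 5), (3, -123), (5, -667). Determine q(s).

Write q(s) = as^3 + bs^2 + cs + d. Substituting each data point gives a linear system:
  -a + b - c + d = 5
  a + b + c + d = 5
  27a + 9b + 3c + d = -123
  125a + 25b + 5c + d = -667
Solving the system yields a = -6, b = 2, c = 6, d = 3.
So q(s) = -6s^3 + 2s^2 + 6s + 3.
Check: q(3) = -123. ✓

q(s) = -6s^3 + 2s^2 + 6s + 3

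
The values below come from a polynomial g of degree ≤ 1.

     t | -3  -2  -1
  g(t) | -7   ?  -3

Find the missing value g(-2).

On equispaced nodes a degree-1 polynomial has vanishing second forward difference, so
  g(-3) - 2·g(-2) + g(-1) = 0.
Substituting the known values and solving for g(-2):
  -2·g(-2) = 10
  g(-2) = -5.

-5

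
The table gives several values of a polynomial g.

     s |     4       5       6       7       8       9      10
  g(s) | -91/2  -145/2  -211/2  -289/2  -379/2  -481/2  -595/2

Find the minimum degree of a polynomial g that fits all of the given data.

2

Forward differences of the values at s = 4, 5, 6, 7, 8, 9, 10:
  g  : -91/2  -145/2  -211/2  -289/2  -379/2  -481/2  -595/2
  Δ  : -27  -33  -39  -45  -51  -57
  Δ^2: -6  -6  -6  -6  -6
  Δ^3: 0  0  0  0
  Δ^4: 0  0  0
  Δ^5: 0  0
  Δ^6: 0
The second differences are constant (-6) and nonzero, while all higher differences vanish, so the minimal degree is 2.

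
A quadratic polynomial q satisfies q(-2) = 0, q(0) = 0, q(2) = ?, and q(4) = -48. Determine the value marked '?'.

On equispaced nodes a degree-2 polynomial has vanishing third forward difference, so
  - q(-2) + 3·q(0) - 3·q(2) + q(4) = 0.
Substituting the known values and solving for q(2):
  -3·q(2) = 48
  q(2) = -16.

-16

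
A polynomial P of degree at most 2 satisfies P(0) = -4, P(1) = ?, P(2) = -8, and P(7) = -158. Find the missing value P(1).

-2

The 3 known points determine the degree-2 polynomial uniquely.
Write P(t) = at^2 + bt + c. Substituting each data point gives a linear system:
  c = -4
  4a + 2b + c = -8
  49a + 7b + c = -158
Solving the system yields a = -4, b = 6, c = -4.
So P(t) = -4t² + 6t - 4.
Then P(1) = -2.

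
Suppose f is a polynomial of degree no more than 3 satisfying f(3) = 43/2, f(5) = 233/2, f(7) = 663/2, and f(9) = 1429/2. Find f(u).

f(u) = u^3 - (3/2)u - 1

Using the Lagrange interpolation formula with nodes 3, 5, 7, 9:
  L_0(u) = (u - 5)(u - 7)(u - 9) / -48
  L_1(u) = (u - 3)(u - 7)(u - 9) / 16
  L_2(u) = (u - 3)(u - 5)(u - 9) / -16
  L_3(u) = (u - 3)(u - 5)(u - 7) / 48
Then f(u) = 43/2·L_0(u) + 233/2·L_1(u) + 663/2·L_2(u) + 1429/2·L_3(u).
Expanding and collecting terms gives f(u) = u^3 - (3/2)u - 1.
Check: f(5) = 233/2. ✓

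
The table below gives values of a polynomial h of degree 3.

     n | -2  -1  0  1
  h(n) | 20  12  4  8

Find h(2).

36

Using the Lagrange interpolation formula with nodes -2, -1, 0, 1:
  L_0(n) = (n + 1)n(n - 1) / -6
  L_1(n) = (n + 2)n(n - 1) / 2
  L_2(n) = (n + 2)(n + 1)(n - 1) / -2
  L_3(n) = (n + 2)(n + 1)n / 6
Then h(n) = 20·L_0(n) + 12·L_1(n) + 4·L_2(n) + 8·L_3(n).
Expanding and collecting terms gives h(n) = 2n^3 + 6n^2 - 4n + 4.
Evaluating at n = 2: h(2) = 36.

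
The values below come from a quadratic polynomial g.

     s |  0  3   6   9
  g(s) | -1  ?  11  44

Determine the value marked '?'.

-4

The 3 known points determine the degree-2 polynomial uniquely.
Write g(s) = as^2 + bs + c. Substituting each data point gives a linear system:
  c = -1
  36a + 6b + c = 11
  81a + 9b + c = 44
Solving the system yields a = 1, b = -4, c = -1.
So g(s) = s² - 4s - 1.
Then g(3) = -4.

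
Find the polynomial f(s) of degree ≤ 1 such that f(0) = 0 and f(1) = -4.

f(s) = -4s

Write f(s) = as + b. Substituting each data point gives a linear system:
  b = 0
  a + b = -4
Solving the system yields a = -4, b = 0.
So f(s) = -4s.
Check: f(0) = 0. ✓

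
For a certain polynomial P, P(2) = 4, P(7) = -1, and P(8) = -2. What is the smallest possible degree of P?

1

Divided differences on the nodes 2, 7, 8:
  order 0: 4  -1  -2
  order 1: -1  -1
  order 2: 0
The order-1 divided differences are all -1 (nonzero) and every higher order vanishes, so the data lies on a polynomial of degree exactly 1.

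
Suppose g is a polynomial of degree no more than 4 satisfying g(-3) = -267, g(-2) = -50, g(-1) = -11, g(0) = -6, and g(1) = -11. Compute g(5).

-3851

Forward differences of the values at u = -3, -2, -1, 0, 1:
  g  : -267  -50  -11  -6  -11
  Δ  : 217  39  5  -5
  Δ^2: -178  -34  -10
  Δ^3: 144  24
  Δ^4: -120
The fourth differences are constant, confirming degree 4.
Interpolating (Newton forward form) and evaluating at u = 5 gives g(5) = -3851.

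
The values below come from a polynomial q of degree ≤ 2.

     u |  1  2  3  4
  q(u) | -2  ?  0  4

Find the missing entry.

-2

The 3 known points determine the degree-2 polynomial uniquely.
Write q(u) = au^2 + bu + c. Substituting each data point gives a linear system:
  a + b + c = -2
  9a + 3b + c = 0
  16a + 4b + c = 4
Solving the system yields a = 1, b = -3, c = 0.
So q(u) = u² - 3u.
Then q(2) = -2.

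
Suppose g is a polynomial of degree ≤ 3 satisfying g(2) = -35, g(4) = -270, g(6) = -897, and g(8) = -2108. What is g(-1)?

5/2

Write g(x) = ax^3 + bx^2 + cx + d. Substituting each data point gives a linear system:
  8a + 4b + 2c + d = -35
  64a + 16b + 4c + d = -270
  216a + 36b + 6c + d = -897
  512a + 64b + 8c + d = -2108
Solving the system yields a = -4, b = -1, c = 1/2, d = 0.
So g(x) = -4x^3 - x^2 + (1/2)x.
Then g(-1) = 5/2.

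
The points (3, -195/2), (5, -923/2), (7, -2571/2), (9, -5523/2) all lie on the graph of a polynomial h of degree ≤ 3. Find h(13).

-16875/2

Write h(x) = ax^3 + bx^2 + cx + d. Substituting each data point gives a linear system:
  27a + 9b + 3c + d = -195/2
  125a + 25b + 5c + d = -923/2
  343a + 49b + 7c + d = -2571/2
  729a + 81b + 9c + d = -5523/2
Solving the system yields a = -4, b = 5/2, c = -6, d = 6.
So h(x) = -4x^3 + (5/2)x^2 - 6x + 6.
Then h(13) = -16875/2.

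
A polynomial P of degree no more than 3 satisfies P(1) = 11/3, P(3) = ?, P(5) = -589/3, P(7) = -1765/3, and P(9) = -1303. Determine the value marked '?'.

On equispaced nodes a degree-3 polynomial has vanishing fourth forward difference, so
  P(1) - 4·P(3) + 6·P(5) - 4·P(7) + P(9) = 0.
Substituting the known values and solving for P(3):
  -4·P(3) = 124
  P(3) = -31.

-31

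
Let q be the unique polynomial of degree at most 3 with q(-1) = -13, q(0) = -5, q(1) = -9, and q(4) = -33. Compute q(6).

1

Write q(t) = at^3 + bt^2 + ct + d. Substituting each data point gives a linear system:
  -a + b - c + d = -13
  d = -5
  a + b + c + d = -9
  64a + 16b + 4c + d = -33
Solving the system yields a = 1, b = -6, c = 1, d = -5.
So q(t) = t^3 - 6t^2 + t - 5.
Then q(6) = 1.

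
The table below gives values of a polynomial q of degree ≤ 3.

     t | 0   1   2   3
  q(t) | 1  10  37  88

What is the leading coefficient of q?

1

Write q(t) = at^3 + bt^2 + ct + d. Substituting each data point gives a linear system:
  d = 1
  a + b + c + d = 10
  8a + 4b + 2c + d = 37
  27a + 9b + 3c + d = 88
Solving the system yields a = 1, b = 6, c = 2, d = 1.
So q(t) = t^3 + 6t^2 + 2t + 1.
The leading coefficient is 1.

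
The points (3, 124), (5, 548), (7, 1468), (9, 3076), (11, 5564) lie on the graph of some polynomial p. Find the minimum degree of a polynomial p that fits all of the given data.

3

Forward differences of the values at n = 3, 5, 7, 9, 11:
  p  : 124  548  1468  3076  5564
  Δ  : 424  920  1608  2488
  Δ^2: 496  688  880
  Δ^3: 192  192
  Δ^4: 0
The third differences are constant (192) and nonzero, while all higher differences vanish, so the minimal degree is 3.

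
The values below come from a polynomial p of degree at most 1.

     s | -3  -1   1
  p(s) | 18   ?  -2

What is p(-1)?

On equispaced nodes a degree-1 polynomial has vanishing second forward difference, so
  p(-3) - 2·p(-1) + p(1) = 0.
Substituting the known values and solving for p(-1):
  -2·p(-1) = -16
  p(-1) = 8.

8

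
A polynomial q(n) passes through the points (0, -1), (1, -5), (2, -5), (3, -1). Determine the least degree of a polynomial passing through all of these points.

Forward differences of the values at n = 0, 1, 2, 3:
  q  : -1  -5  -5  -1
  Δ  : -4  0  4
  Δ^2: 4  4
  Δ^3: 0
The second differences are constant (4) and nonzero, while all higher differences vanish, so the minimal degree is 2.

2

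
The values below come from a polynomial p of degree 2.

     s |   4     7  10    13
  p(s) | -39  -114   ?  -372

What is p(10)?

-225

The 3 known points determine the degree-2 polynomial uniquely.
Write p(s) = as^2 + bs + c. Substituting each data point gives a linear system:
  16a + 4b + c = -39
  49a + 7b + c = -114
  169a + 13b + c = -372
Solving the system yields a = -2, b = -3, c = 5.
So p(s) = -2s^2 - 3s + 5.
Then p(10) = -225.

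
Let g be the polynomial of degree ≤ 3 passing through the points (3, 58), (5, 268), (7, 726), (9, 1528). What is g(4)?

Forward differences of the values at x = 3, 5, 7, 9:
  g  : 58  268  726  1528
  Δ  : 210  458  802
  Δ^2: 248  344
  Δ^3: 96
The third differences are constant, confirming degree 3.
Interpolating (Newton forward form) and evaluating at x = 4 gives g(4) = 138.

138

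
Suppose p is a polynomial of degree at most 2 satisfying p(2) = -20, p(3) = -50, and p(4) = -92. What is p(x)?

Using the Lagrange interpolation formula with nodes 2, 3, 4:
  L_0(x) = (x - 3)(x - 4) / 2
  L_1(x) = (x - 2)(x - 4) / -1
  L_2(x) = (x - 2)(x - 3) / 2
Then p(x) = -20·L_0(x) - 50·L_1(x) - 92·L_2(x).
Expanding and collecting terms gives p(x) = -6x^2 + 4.
Check: p(3) = -50. ✓

p(x) = -6x^2 + 4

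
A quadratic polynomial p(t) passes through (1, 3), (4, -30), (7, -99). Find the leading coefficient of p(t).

-2

Write p(t) = at^2 + bt + c. Substituting each data point gives a linear system:
  a + b + c = 3
  16a + 4b + c = -30
  49a + 7b + c = -99
Solving the system yields a = -2, b = -1, c = 6.
So p(t) = -2t^2 - t + 6.
The leading coefficient is -2.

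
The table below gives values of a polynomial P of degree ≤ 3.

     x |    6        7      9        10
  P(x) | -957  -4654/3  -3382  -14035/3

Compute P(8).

Using the Lagrange interpolation formula with nodes 6, 7, 9, 10:
  L_0(x) = (x - 7)(x - 9)(x - 10) / -12
  L_1(x) = (x - 6)(x - 9)(x - 10) / 6
  L_2(x) = (x - 6)(x - 7)(x - 10) / -6
  L_3(x) = (x - 6)(x - 7)(x - 9) / 12
Then P(x) = -957·L_0(x) - 4654/3·L_1(x) - 3382·L_2(x) - 14035/3·L_3(x).
Expanding and collecting terms gives P(x) = -5x³ + 3x² + (5/3)x + 5.
Evaluating at x = 8: P(8) = -7049/3.

-7049/3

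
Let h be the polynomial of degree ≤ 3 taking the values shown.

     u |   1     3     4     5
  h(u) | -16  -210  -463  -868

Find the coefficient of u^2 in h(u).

Write h(u) = au^3 + bu^2 + cu + d. Substituting each data point gives a linear system:
  a + b + c + d = -16
  27a + 9b + 3c + d = -210
  64a + 16b + 4c + d = -463
  125a + 25b + 5c + d = -868
Solving the system yields a = -6, b = -4, c = -3, d = -3.
So h(u) = -6u^3 - 4u^2 - 3u - 3.
The coefficient of u^2 is -4.

-4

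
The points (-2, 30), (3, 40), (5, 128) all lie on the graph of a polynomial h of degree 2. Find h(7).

Using the Lagrange interpolation formula with nodes -2, 3, 5:
  L_0(u) = (u - 3)(u - 5) / 35
  L_1(u) = (u + 2)(u - 5) / -10
  L_2(u) = (u + 2)(u - 3) / 14
Then h(u) = 30·L_0(u) + 40·L_1(u) + 128·L_2(u).
Expanding and collecting terms gives h(u) = 6u² - 4u - 2.
Evaluating at u = 7: h(7) = 264.

264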